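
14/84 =1/6= 0.17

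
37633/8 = 4704 + 1/8  =  4704.12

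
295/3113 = 295/3113  =  0.09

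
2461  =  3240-779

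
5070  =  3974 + 1096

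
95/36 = 2+23/36 = 2.64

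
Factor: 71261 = 71261^1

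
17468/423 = 17468/423 = 41.30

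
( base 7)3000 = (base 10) 1029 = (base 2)10000000101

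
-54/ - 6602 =27/3301 =0.01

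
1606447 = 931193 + 675254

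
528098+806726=1334824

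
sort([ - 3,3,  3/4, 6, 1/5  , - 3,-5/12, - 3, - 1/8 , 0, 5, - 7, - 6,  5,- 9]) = [ - 9, - 7, - 6, -3, - 3, - 3, - 5/12, - 1/8, 0,  1/5, 3/4,  3, 5,5, 6 ]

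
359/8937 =359/8937 =0.04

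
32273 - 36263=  - 3990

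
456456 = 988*462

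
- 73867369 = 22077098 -95944467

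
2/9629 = 2/9629 = 0.00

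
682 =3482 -2800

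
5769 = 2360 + 3409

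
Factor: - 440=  - 2^3 * 5^1 * 11^1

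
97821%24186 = 1077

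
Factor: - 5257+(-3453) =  - 8710 = - 2^1*5^1*13^1*67^1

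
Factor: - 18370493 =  - 18370493^1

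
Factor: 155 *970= 150350 =2^1*5^2 * 31^1 * 97^1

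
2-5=-3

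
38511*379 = 14595669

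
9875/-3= - 9875/3 = - 3291.67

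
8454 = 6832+1622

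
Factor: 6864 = 2^4*3^1*11^1*13^1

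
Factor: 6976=2^6 * 109^1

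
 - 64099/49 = - 9157/7 =-  1308.14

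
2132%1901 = 231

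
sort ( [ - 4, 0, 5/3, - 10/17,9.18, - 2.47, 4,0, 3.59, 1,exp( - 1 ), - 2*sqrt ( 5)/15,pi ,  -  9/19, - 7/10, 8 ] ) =[-4, - 2.47 , - 7/10, - 10/17, - 9/19 ,-2 * sqrt( 5) /15, 0,0, exp( - 1)  ,  1,5/3,pi , 3.59,4, 8, 9.18] 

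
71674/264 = 35837/132 = 271.49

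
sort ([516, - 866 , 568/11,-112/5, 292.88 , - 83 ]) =[ - 866,-83, - 112/5,568/11, 292.88, 516] 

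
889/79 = 889/79 = 11.25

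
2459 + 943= 3402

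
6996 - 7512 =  -516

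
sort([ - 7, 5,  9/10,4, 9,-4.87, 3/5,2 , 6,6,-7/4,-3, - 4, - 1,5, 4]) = [ - 7,-4.87,  -  4 , -3,-7/4, - 1, 3/5,9/10, 2 , 4, 4, 5, 5, 6, 6, 9]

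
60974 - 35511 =25463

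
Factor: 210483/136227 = 3^1*257^1*499^( - 1) = 771/499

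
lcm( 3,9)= 9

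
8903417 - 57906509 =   -  49003092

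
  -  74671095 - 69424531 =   -  144095626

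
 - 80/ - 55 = 16/11 = 1.45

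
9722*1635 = 15895470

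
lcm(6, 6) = 6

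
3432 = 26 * 132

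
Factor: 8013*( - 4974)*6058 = - 2^2*3^2*13^1*233^1 * 829^1*2671^1 = - 241451658396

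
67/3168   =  67/3168 = 0.02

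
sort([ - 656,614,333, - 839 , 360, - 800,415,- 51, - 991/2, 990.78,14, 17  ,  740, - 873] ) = [ - 873 ,-839, - 800 ,- 656, - 991/2,-51,14,17 , 333 , 360, 415,614, 740,990.78 ] 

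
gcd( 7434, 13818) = 42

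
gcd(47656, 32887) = 1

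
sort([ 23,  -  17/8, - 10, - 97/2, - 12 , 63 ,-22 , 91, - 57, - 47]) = [ - 57, - 97/2, - 47,-22, - 12, -10, - 17/8, 23,  63, 91]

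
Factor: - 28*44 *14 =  - 17248=- 2^5*7^2* 11^1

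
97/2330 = 97/2330 =0.04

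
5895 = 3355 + 2540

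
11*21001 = 231011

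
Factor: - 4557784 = -2^3*7^3*11^1*151^1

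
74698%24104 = 2386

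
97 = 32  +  65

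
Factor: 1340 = 2^2*5^1*67^1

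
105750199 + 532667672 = 638417871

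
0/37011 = 0 =0.00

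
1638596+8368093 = 10006689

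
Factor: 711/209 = 3^2*11^ (-1)*19^(  -  1)*79^1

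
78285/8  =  78285/8 = 9785.62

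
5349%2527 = 295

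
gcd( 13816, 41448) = 13816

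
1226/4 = 306 + 1/2 = 306.50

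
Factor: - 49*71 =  - 3479 = - 7^2*71^1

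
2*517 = 1034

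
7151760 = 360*19866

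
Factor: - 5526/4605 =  - 6/5 = -2^1 *3^1*5^( - 1 )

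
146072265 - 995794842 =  - 849722577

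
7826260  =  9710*806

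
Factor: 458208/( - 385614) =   -  688/579 = - 2^4*3^( - 1 ) * 43^1*193^ (-1 ) 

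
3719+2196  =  5915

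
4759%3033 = 1726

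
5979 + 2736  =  8715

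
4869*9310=45330390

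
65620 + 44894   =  110514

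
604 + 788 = 1392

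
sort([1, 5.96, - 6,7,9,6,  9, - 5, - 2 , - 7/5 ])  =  [ - 6, - 5, - 2, - 7/5,1,  5.96,6, 7,  9,9]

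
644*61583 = 39659452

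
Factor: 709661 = 193^1*3677^1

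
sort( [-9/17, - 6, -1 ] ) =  [-6, - 1, - 9/17 ]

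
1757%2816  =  1757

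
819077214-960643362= - 141566148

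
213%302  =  213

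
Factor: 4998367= 11^1*37^1*12281^1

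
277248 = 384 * 722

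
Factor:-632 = -2^3*79^1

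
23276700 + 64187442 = 87464142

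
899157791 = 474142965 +425014826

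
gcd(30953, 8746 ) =1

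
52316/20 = 2615+4/5= 2615.80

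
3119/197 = 3119/197 = 15.83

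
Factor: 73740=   2^2*3^1*5^1*1229^1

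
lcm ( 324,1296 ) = 1296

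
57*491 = 27987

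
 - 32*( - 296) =9472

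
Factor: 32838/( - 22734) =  - 3^(- 2 )*13^1= -13/9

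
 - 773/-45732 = 773/45732 =0.02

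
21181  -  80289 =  - 59108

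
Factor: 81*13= 1053 =3^4*13^1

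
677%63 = 47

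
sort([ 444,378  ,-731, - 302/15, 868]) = [ - 731,-302/15, 378, 444 , 868]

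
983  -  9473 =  - 8490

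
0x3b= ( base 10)59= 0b111011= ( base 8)73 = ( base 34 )1p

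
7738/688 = 3869/344 = 11.25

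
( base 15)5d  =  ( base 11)80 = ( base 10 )88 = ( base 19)4c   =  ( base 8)130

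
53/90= 53/90  =  0.59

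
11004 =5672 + 5332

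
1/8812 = 1/8812 = 0.00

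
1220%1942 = 1220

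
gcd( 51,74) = 1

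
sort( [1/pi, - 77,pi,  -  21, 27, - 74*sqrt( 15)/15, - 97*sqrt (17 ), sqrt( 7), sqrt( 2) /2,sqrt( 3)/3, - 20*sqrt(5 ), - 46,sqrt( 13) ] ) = [ - 97*sqrt (17) , - 77, - 46, - 20*sqrt( 5),- 21, - 74 *sqrt( 15) /15 , 1/pi, sqrt(3 ) /3 , sqrt( 2)/2  ,  sqrt( 7),pi, sqrt(13),27]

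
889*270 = 240030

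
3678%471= 381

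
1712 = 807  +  905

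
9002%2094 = 626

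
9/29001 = 3/9667 = 0.00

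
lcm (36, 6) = 36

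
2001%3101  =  2001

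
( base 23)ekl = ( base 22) G6B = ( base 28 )A1J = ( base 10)7887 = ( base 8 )17317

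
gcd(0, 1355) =1355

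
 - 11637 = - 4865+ - 6772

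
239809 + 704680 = 944489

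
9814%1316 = 602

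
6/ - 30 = -1/5 = -  0.20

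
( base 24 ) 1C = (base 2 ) 100100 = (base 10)36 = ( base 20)1G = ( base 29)17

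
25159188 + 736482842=761642030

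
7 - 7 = 0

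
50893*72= 3664296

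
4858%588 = 154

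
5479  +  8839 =14318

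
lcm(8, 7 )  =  56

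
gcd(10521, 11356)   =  167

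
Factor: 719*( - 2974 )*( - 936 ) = 2001454416 = 2^4*3^2* 13^1  *719^1 *1487^1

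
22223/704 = 22223/704 =31.57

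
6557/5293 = 1 + 16/67 = 1.24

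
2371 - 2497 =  - 126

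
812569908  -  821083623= - 8513715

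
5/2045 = 1/409 = 0.00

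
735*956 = 702660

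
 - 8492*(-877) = 7447484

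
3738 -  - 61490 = 65228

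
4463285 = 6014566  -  1551281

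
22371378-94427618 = -72056240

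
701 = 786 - 85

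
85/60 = 17/12= 1.42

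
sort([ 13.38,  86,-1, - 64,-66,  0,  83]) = [-66,  -  64,- 1, 0,13.38, 83,86]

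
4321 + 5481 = 9802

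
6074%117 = 107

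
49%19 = 11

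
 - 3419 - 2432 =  - 5851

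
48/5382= 8/897 =0.01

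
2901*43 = 124743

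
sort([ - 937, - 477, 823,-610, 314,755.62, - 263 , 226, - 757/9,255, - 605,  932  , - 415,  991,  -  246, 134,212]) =[ - 937, - 610 , - 605, -477, - 415, - 263, - 246,-757/9, 134, 212, 226, 255,314, 755.62, 823, 932, 991]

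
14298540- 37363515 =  - 23064975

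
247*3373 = 833131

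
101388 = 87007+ 14381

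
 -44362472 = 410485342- 454847814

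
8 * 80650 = 645200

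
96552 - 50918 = 45634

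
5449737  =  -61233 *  ( - 89)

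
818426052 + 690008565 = 1508434617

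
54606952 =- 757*( - 72136 )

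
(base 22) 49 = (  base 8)141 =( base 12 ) 81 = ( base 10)97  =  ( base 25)3M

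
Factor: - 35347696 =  - 2^4*2209231^1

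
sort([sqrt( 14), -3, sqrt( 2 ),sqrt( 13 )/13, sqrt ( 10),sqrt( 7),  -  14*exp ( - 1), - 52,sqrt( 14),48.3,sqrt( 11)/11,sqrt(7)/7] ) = [ - 52, - 14*exp(-1 ), - 3, sqrt( 13)/13,sqrt( 11)/11,sqrt( 7 ) /7,sqrt ( 2),sqrt( 7),sqrt(10),sqrt( 14),  sqrt( 14),48.3 ] 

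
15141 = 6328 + 8813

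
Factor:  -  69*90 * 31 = - 192510 = -2^1*3^3 * 5^1 *23^1*31^1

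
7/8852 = 7/8852 = 0.00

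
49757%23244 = 3269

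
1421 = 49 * 29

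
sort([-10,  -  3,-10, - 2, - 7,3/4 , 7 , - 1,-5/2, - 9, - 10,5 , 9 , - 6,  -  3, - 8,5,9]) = [ - 10,-10 ,-10,-9,- 8,-7, - 6,  -  3,  -  3, - 5/2 ,-2,-1,3/4,5,5, 7 , 9  ,  9]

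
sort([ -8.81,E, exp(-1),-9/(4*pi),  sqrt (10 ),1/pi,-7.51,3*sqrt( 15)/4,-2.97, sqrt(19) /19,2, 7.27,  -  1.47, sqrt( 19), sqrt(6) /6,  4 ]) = [-8.81, - 7.51, - 2.97, - 1.47, - 9/( 4*pi), sqrt(19 ) /19, 1/pi, exp( - 1 ), sqrt(6)/6, 2, E, 3 * sqrt( 15)/4, sqrt( 10), 4, sqrt(19 ), 7.27 ]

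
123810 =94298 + 29512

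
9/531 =1/59 = 0.02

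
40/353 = 40/353= 0.11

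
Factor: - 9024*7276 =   -  65658624= - 2^8*3^1*17^1*47^1*107^1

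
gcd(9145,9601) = 1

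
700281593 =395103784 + 305177809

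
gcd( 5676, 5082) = 66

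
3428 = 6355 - 2927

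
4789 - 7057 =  - 2268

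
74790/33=2266+4/11 = 2266.36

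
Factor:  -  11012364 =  - 2^2*3^2*11^1*27809^1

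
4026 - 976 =3050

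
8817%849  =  327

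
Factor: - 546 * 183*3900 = -2^3*3^3*5^2 * 7^1*13^2*61^1 =- 389680200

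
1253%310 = 13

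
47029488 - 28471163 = 18558325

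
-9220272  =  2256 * ( - 4087 ) 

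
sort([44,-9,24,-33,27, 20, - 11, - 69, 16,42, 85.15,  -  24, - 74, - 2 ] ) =[  -  74, - 69, - 33,-24,  -  11,-9, - 2,16,20,24 , 27,42,44 , 85.15 ]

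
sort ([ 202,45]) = [45,  202]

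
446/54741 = 446/54741=0.01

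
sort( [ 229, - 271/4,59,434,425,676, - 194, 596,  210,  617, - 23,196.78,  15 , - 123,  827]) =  [ - 194, - 123, - 271/4,-23, 15 , 59,196.78, 210, 229  ,  425, 434, 596, 617,  676, 827]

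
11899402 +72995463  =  84894865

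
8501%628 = 337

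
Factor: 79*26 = 2^1*13^1*79^1=2054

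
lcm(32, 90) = 1440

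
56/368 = 7/46  =  0.15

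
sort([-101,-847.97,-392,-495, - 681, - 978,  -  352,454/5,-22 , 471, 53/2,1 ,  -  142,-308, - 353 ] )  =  [ - 978 , - 847.97, - 681, - 495,-392, - 353,-352,-308, - 142, - 101, -22, 1  ,  53/2,  454/5, 471]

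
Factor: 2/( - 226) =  - 113^( - 1) = - 1/113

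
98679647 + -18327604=80352043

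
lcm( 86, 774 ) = 774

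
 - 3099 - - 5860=2761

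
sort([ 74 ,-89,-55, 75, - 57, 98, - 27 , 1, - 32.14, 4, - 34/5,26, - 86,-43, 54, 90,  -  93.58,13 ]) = [ - 93.58, - 89, - 86,  -  57, - 55, - 43, - 32.14, - 27,  -  34/5, 1,4,13 , 26,  54,74, 75, 90,  98 ]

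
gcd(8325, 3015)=45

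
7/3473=7/3473 = 0.00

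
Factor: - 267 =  - 3^1*89^1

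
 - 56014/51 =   -  56014/51 = - 1098.31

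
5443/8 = 680 + 3/8 = 680.38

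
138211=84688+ 53523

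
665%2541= 665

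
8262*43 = 355266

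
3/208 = 3/208 = 0.01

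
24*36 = 864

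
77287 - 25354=51933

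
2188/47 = 46+26/47 = 46.55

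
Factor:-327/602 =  - 2^ ( - 1)*3^1*7^(-1)*43^( - 1 )*109^1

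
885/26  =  34 + 1/26 =34.04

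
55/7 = 7 +6/7=7.86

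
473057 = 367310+105747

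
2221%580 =481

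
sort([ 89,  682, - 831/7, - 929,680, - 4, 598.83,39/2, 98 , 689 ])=[ - 929 ,-831/7,-4, 39/2, 89 , 98,  598.83,680 , 682, 689] 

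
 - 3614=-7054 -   -  3440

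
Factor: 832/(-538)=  - 416/269 =-2^5*13^1*269^( - 1) 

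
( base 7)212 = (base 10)107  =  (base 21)52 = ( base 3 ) 10222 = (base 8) 153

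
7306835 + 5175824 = 12482659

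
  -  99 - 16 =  - 115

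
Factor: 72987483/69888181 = 3^1*11^( - 1 )*233^1*104417^1*6353471^(  -  1 )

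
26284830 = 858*30635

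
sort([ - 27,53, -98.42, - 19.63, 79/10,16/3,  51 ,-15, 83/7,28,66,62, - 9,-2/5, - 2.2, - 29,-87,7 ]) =[ - 98.42 , - 87,-29, - 27, - 19.63, - 15, - 9, - 2.2, -2/5, 16/3,7,79/10, 83/7, 28,51 , 53, 62,66]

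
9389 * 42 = 394338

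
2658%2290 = 368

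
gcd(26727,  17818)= 8909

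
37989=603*63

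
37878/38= 996 + 15/19 = 996.79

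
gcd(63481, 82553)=1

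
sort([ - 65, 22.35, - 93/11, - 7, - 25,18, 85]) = [ - 65, - 25 , - 93/11, - 7,18,22.35,85]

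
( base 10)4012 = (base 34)3G0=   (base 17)df0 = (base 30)4dm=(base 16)fac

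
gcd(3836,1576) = 4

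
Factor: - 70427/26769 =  - 3^( - 1) * 7^1*8923^( - 1)*10061^1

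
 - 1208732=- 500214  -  708518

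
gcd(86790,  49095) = 15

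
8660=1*8660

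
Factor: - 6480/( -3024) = 15/7 = 3^1*5^1*7^( - 1)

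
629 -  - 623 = 1252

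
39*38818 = 1513902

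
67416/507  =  132 + 164/169 = 132.97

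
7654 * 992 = 7592768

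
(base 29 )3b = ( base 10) 98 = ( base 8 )142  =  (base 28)3e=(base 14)70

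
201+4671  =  4872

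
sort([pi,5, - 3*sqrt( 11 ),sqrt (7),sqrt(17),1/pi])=[ - 3*sqrt( 11), 1/pi,sqrt(7), pi, sqrt(17),5]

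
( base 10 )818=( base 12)582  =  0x332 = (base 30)R8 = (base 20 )20i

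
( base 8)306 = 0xc6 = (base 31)6c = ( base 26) 7G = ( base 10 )198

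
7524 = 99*76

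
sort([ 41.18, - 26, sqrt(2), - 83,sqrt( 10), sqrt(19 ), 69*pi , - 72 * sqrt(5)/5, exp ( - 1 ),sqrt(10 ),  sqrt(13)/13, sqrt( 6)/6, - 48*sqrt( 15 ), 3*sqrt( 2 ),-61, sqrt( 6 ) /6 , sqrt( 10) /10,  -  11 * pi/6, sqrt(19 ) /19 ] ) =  [ - 48 *sqrt(15) , - 83, - 61 , - 72*sqrt( 5)/5,-26 , - 11*pi/6, sqrt(19 ) /19, sqrt(13)/13 , sqrt( 10 )/10,exp ( - 1 ),sqrt (6 ) /6,sqrt( 6 ) /6, sqrt(2 ) , sqrt(10) , sqrt(10 ) , 3*sqrt( 2),sqrt( 19), 41.18, 69 * pi] 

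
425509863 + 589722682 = 1015232545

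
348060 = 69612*5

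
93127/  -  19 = -93127/19=-4901.42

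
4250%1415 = 5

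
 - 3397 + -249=  -  3646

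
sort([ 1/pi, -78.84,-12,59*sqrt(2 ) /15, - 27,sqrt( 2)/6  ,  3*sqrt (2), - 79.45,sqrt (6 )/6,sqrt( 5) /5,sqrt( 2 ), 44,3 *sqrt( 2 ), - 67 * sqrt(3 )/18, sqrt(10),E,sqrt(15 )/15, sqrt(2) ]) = [  -  79.45,  -  78.84, - 27, - 12, - 67 * sqrt ( 3 )/18 , sqrt( 2 ) /6, sqrt(15) /15,1/pi,sqrt( 6)/6,sqrt(5) /5,sqrt(2 ),sqrt( 2),E, sqrt( 10),3*sqrt( 2),3*sqrt( 2),59*sqrt(2) /15,44] 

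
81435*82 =6677670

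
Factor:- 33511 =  - 23^1 * 31^1 * 47^1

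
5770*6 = 34620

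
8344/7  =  1192   =  1192.00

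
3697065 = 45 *82157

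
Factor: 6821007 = 3^1*2273669^1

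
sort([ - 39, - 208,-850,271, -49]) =[ - 850, - 208, - 49, - 39,271]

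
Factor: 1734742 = 2^1*867371^1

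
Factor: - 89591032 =- 2^3*11198879^1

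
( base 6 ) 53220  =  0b1110000101100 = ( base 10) 7212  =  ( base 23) DED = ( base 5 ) 212322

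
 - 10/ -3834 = 5/1917= 0.00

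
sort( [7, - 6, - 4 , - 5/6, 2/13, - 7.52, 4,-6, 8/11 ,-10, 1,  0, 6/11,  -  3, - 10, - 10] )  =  [-10, - 10, - 10,-7.52,  -  6, - 6, - 4,  -  3,-5/6,0, 2/13, 6/11,8/11, 1,4, 7]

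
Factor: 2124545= 5^1*424909^1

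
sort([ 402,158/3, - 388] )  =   [ - 388,158/3,402 ]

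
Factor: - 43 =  - 43^1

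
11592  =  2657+8935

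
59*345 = 20355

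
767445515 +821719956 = 1589165471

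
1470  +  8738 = 10208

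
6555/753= 8 + 177/251 = 8.71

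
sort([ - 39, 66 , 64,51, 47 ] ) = [-39,47 , 51, 64, 66 ]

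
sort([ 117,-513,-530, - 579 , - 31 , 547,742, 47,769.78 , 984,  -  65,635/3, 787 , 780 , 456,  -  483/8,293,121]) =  [ - 579, - 530, - 513,  -  65,-483/8 , - 31, 47 , 117,121 , 635/3 , 293, 456, 547 , 742, 769.78, 780, 787, 984 ]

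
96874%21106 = 12450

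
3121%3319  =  3121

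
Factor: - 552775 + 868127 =2^3*39419^1 =315352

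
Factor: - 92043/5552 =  - 2^( - 4 )*3^3*7^1 * 347^(  -  1)* 487^1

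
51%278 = 51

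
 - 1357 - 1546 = -2903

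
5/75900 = 1/15180=0.00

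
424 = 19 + 405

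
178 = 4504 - 4326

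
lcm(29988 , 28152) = 1379448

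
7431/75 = 2477/25 = 99.08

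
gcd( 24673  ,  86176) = 1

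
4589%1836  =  917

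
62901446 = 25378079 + 37523367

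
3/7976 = 3/7976 = 0.00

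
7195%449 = 11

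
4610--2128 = 6738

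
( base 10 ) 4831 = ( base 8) 11337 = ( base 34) 463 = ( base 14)1a91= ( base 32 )4mv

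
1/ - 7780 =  - 1/7780=- 0.00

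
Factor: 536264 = 2^3*67033^1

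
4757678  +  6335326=11093004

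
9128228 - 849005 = 8279223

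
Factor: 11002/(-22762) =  - 5501/11381=-19^(-1) * 599^( - 1)*5501^1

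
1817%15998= 1817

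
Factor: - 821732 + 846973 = 25241 = 43^1*587^1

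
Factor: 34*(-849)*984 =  - 28404144 = -2^4*3^2*17^1*41^1*283^1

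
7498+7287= 14785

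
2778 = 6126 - 3348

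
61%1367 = 61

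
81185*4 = 324740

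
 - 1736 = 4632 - 6368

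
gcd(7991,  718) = 1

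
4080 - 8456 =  - 4376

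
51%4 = 3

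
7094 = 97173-90079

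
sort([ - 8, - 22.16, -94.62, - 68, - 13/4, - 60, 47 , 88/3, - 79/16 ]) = [ - 94.62, - 68, - 60, - 22.16, - 8, - 79/16, - 13/4,88/3, 47 ] 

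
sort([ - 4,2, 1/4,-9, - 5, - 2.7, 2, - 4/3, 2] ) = [ - 9, - 5, - 4, - 2.7, - 4/3, 1/4, 2, 2, 2]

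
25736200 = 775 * 33208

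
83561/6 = 83561/6 = 13926.83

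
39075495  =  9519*4105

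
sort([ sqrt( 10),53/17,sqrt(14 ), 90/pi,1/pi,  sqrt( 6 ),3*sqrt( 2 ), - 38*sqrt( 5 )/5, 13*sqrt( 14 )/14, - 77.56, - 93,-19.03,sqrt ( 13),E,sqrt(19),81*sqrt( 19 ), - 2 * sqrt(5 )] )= [ - 93, - 77.56,-19.03, - 38*sqrt(5)/5, - 2*sqrt (5 ), 1/pi,sqrt(6 ),  E, 53/17,sqrt(10 ),13 * sqrt(14)/14,sqrt(13 )  ,  sqrt( 14 ), 3*sqrt(2), sqrt(19 ),90/pi,  81 * sqrt(19) ] 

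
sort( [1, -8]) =[ - 8, 1 ]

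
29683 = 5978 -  - 23705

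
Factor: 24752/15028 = 28/17=2^2*7^1 * 17^( - 1 )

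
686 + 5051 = 5737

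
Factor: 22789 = 13^1*1753^1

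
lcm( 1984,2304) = 71424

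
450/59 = 450/59 = 7.63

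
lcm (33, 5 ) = 165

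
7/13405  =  1/1915 = 0.00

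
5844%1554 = 1182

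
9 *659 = 5931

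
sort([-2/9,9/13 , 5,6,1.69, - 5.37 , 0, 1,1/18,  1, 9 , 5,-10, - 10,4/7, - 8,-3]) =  [-10,-10,-8 ,-5.37,-3, - 2/9 , 0, 1/18,4/7,9/13, 1, 1 , 1.69, 5,5 , 6, 9] 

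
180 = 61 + 119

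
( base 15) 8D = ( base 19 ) 70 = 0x85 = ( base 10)133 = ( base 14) 97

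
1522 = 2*761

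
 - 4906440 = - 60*81774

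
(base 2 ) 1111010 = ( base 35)3h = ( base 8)172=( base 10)122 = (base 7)233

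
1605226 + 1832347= 3437573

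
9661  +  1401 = 11062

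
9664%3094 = 382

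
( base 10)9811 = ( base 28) CEB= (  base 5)303221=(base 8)23123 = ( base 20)14ab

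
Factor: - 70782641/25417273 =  - 7^( - 1 )*31^1*277^1*8243^1*3631039^(  -  1)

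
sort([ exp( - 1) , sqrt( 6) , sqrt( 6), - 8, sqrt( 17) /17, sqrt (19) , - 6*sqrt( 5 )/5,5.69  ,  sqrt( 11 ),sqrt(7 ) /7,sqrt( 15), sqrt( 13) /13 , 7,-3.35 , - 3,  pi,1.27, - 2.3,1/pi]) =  [-8,-3.35 , - 3, -6*sqrt( 5 )/5 , - 2.3,sqrt(17)/17, sqrt( 13 ) /13,  1/pi,exp( - 1),sqrt( 7) /7 , 1.27,  sqrt( 6 ),  sqrt( 6 ), pi, sqrt( 11), sqrt(15), sqrt( 19), 5.69,7 ] 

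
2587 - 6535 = -3948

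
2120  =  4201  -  2081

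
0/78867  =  0 = 0.00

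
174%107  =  67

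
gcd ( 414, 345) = 69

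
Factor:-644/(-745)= 2^2*5^ ( - 1 )*7^1*23^1*149^( - 1)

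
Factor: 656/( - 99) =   -  2^4*3^(-2)*11^( - 1 )*41^1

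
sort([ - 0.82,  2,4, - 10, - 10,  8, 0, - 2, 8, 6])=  [  -  10,-10,  -  2,-0.82, 0,2, 4,6, 8,  8 ] 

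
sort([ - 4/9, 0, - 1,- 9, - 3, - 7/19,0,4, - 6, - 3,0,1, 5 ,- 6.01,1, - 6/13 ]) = [  -  9 , - 6.01, - 6, - 3,-3,-1, - 6/13, - 4/9,  -  7/19,0, 0,0, 1 , 1,4, 5] 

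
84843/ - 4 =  - 84843/4 = - 21210.75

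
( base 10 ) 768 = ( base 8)1400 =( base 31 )OO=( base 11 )639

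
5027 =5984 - 957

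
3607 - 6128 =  - 2521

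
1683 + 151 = 1834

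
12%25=12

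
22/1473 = 22/1473 =0.01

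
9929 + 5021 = 14950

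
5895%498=417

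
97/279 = 97/279= 0.35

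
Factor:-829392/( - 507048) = 934/571 = 2^1 * 467^1*571^ (  -  1)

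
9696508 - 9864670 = -168162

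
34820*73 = 2541860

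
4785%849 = 540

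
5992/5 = 1198+2/5  =  1198.40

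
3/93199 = 3/93199 = 0.00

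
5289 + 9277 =14566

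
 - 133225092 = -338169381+204944289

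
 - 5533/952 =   -  6  +  179/952 = -5.81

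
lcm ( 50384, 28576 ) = 1914592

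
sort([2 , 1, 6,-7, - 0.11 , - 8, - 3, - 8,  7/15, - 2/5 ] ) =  [ - 8, - 8, - 7, - 3, - 2/5 , - 0.11,7/15,1,2,6]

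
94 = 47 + 47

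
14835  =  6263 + 8572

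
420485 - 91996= 328489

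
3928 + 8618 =12546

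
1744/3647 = 1744/3647  =  0.48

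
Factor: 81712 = 2^4*5107^1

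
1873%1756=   117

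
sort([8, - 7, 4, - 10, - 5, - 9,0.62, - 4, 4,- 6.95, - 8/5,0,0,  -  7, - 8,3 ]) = [ - 10, - 9, - 8, - 7, - 7, - 6.95, - 5, - 4, -8/5  ,  0, 0,0.62 , 3, 4,4,8] 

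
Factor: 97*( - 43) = -4171  =  -43^1*97^1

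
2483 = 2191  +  292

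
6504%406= 8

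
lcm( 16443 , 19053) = 1200339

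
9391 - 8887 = 504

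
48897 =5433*9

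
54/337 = 54/337 = 0.16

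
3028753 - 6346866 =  - 3318113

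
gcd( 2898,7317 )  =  9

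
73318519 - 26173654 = 47144865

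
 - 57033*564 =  - 32166612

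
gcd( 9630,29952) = 18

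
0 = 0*8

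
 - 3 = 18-21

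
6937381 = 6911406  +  25975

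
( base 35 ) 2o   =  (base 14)6a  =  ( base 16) 5e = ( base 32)2u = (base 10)94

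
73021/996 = 73021/996 = 73.31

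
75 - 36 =39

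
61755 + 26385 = 88140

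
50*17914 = 895700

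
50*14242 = 712100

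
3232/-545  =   - 6 +38/545= - 5.93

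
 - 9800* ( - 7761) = 76057800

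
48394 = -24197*(-2)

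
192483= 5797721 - 5605238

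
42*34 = 1428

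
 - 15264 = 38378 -53642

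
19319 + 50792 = 70111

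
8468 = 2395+6073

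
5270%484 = 430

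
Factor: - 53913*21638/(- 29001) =388856498/9667 =2^1*7^( - 1 )*31^1*349^1*1381^( - 1)*17971^1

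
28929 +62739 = 91668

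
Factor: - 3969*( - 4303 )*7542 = 2^1  *  3^6 * 7^2  *13^1 * 331^1* 419^1 = 128806853994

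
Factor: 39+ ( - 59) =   -  20= - 2^2*5^1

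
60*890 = 53400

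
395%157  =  81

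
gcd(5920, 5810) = 10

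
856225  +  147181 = 1003406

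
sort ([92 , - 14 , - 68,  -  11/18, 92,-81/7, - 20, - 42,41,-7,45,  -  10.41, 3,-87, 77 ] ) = [ - 87, - 68,-42,-20, - 14,-81/7,-10.41, - 7,-11/18, 3,41,45, 77,  92, 92 ] 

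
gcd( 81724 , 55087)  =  1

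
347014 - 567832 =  - 220818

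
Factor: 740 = 2^2 *5^1*37^1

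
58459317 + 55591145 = 114050462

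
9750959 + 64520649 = 74271608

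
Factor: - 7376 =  - 2^4*461^1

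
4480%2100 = 280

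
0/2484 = 0 = 0.00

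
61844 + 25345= 87189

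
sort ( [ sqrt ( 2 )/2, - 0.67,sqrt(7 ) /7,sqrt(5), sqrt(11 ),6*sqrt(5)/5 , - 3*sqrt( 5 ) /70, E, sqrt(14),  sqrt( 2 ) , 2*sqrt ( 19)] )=[  -  0.67, - 3*sqrt (5) /70  ,  sqrt(7 ) /7 , sqrt( 2)/2, sqrt( 2),sqrt(5),6*sqrt(5 ) /5, E,  sqrt (11),sqrt( 14 ), 2 * sqrt(19 )]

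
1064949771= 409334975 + 655614796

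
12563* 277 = 3479951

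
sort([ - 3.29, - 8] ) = [ - 8, - 3.29]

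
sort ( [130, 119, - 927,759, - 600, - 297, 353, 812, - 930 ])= [ - 930 ,  -  927, - 600,-297 , 119, 130,  353, 759, 812]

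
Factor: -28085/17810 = - 41/26 = -2^( - 1)*13^( -1 )*41^1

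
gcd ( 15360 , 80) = 80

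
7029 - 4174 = 2855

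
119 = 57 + 62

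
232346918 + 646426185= 878773103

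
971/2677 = 971/2677 = 0.36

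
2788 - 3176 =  - 388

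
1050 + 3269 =4319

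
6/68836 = 3/34418 = 0.00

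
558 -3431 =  -2873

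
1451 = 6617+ - 5166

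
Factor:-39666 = -2^1 * 3^1 * 11^1*601^1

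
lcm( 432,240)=2160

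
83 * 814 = 67562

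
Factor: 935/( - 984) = -2^ ( - 3)*3^ ( - 1)* 5^1*11^1 * 17^1 * 41^( - 1)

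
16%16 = 0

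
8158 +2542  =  10700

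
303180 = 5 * 60636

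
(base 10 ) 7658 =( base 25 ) c68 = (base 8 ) 16752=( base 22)fi2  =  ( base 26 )B8E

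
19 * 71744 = 1363136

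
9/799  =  9/799 = 0.01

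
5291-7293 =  - 2002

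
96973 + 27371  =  124344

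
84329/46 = 1833 + 11/46 = 1833.24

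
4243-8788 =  - 4545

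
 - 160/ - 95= 32/19  =  1.68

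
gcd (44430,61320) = 30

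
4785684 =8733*548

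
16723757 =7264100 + 9459657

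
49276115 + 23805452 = 73081567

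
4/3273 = 4/3273 = 0.00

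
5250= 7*750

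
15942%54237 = 15942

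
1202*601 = 722402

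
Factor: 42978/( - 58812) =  - 19/26= - 2^( - 1)*13^( -1 )*19^1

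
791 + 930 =1721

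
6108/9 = 678 + 2/3  =  678.67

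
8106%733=43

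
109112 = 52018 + 57094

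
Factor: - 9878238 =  - 2^1*3^2*548791^1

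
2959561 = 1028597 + 1930964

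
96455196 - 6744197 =89710999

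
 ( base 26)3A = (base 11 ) 80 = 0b1011000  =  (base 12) 74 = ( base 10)88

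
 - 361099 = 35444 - 396543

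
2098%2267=2098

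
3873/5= 774 + 3/5 = 774.60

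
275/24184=275/24184  =  0.01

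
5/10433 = 5/10433= 0.00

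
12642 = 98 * 129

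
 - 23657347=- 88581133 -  - 64923786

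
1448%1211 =237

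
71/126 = 71/126 = 0.56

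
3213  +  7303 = 10516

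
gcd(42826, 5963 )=1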